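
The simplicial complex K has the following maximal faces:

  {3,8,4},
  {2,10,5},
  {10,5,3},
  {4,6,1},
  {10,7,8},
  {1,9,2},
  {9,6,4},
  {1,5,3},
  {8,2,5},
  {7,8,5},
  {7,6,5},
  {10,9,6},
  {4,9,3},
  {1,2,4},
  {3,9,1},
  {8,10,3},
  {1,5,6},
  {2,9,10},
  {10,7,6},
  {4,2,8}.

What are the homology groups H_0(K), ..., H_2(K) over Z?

K has 10 vertices, 30 edges, 20 triangles.
rank ∂_0 = 0, rank ∂_1 = 9 ⇒ b_0 = 10 − 0 − 9 = 1; all invariant factors of ∂_1 are 1 so no torsion. So H_0 = Z.
rank ∂_1 = 9, rank ∂_2 = 20 ⇒ b_1 = 30 − 9 − 20 = 1; ∂_2 has invariant factor(s) [2] giving torsion. So H_1 = Z ⊕ Z_2.
rank ∂_2 = 20, rank ∂_3 = 0 ⇒ b_2 = 20 − 20 − 0 = 0. So H_2 = 0.

H_0 = Z,  H_1 = Z ⊕ Z_2,  H_2 = 0.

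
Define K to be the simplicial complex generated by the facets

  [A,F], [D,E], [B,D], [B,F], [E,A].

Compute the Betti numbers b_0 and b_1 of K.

Take the total order A < B < D < E < F on the vertex set. Then K (dimension 1) consists of the simplices:

  0-simplices (5): A, B, D, E, F
  1-simplices (5): AE, AF, BD, BF, DE

Hence C_0 ≅ Z^5, C_1 ≅ Z^5.

Boundary ∂_1: C_1 → C_0 maps an edge to its endpoints' difference, ∂[p,q] = q − p. For instance
  ∂BD = D − B.
As a 5×5 matrix over Z this has rank 4, with invariant factors (1,1,1,1).

Now H_k = ker ∂_k / im ∂_{k+1}, so:

  H_0: rank C_0 − rank ∂_1 = 5 − 4 = 1, and the invariant factors of ∂_1 are all 1, so H_0 = Z.
  H_1: rank ker ∂_1 − rank ∂_2 = (5 − 4) − 0 = 1, and there is no ∂_2, so H_1 = Z.

Hence the Betti numbers are b_0 = 1, b_1 = 1.

b_0 = 1, b_1 = 1.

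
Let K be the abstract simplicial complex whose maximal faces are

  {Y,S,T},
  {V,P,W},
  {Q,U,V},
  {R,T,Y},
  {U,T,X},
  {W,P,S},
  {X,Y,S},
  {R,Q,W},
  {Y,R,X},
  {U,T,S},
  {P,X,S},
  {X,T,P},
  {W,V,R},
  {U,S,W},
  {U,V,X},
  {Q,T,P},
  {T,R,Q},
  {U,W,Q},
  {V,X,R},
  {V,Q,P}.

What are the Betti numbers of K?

b_0 = 1, b_1 = 1, b_2 = 0.

We work with the vertex ordering P < Q < R < S < T < U < V < W < X < Y. The simplices of K, each written with vertices in increasing order, are:

  0-simplices (10): P, Q, R, S, T, U, V, W, X, Y
  1-simplices (30): PQ, PS, PT, PV, PW, PX, QR, QT, QU, QV, QW, RT, RV, RW, RX, RY, ST, SU, SW, SX, SY, TU, TX, TY, UV, UW, UX, VW, VX, XY
  2-simplices (20): PQT, PQV, PSW, PSX, PTX, PVW, QRT, QRW, QUV, QUW, RTY, RVW, RVX, RXY, STU, STY, SUW, SXY, TUX, UVX

Hence C_0 ≅ Z^10, C_1 ≅ Z^30, C_2 ≅ Z^20.

∂_1: C_1 → C_0 is given by ∂[p,q] = [q] − [p]. For instance
  ∂PS = S − P.
The resulting 10×30 matrix has rank 9, and its Smith normal form has invariant factors (1,1,1,1,1,1,1,1,1).

The boundary map ∂_2: C_2 → C_1 maps a triangle to the signed sum of its edges. For instance
  ∂RVW = VW − RW + RV,
  ∂TUX = UX − TX + TU.
The resulting 30×20 matrix has rank 20, and its Smith normal form has invariant factors (1,1,1,1,1,1,1,1,1,1,1,1,1,1,1,1,1,1,1,2).

From H_k ≅ ker(∂_k) / im(∂_{k+1}) we obtain:

  H_0: rank C_0 − rank ∂_1 = 10 − 9 = 1, and the invariant factors of ∂_1 are all 1, so H_0 = Z.
  H_1: rank ker ∂_1 − rank ∂_2 = (30 − 9) − 20 = 1, and ∂_2 has invariant factor 2 > 1, so H_1 = Z × Z/2.
  H_2: rank ker ∂_2 − rank ∂_3 = (20 − 20) − 0 = 0, and there is no ∂_3, so H_2 = 0.

Hence the Betti numbers are b_0 = 1, b_1 = 1, b_2 = 0.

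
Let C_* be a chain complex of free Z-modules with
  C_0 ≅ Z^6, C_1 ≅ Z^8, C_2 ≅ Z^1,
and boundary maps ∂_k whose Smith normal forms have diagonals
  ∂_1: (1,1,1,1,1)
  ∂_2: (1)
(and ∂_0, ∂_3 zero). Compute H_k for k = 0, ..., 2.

H_0 ≅ Z,  H_1 ≅ Z^2,  H_2 = 0.

H_0: b_0 = 6 − 0 − 5 = 1; torsion from ∂_1 factors > 1: none. So H_0 ≅ Z.
H_1: b_1 = 8 − 5 − 1 = 2; torsion from ∂_2 factors > 1: none. So H_1 ≅ Z^2.
H_2: b_2 = 1 − 1 − 0 = 0; torsion from ∂_3 factors > 1: none. So H_2 ≅ 0.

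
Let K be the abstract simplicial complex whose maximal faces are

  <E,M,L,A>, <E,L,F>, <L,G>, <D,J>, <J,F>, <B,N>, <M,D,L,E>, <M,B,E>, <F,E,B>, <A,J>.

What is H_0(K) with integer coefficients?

We work with the vertex ordering A < B < D < E < F < G < J < L < M < N. The simplices of K, each written with vertices in increasing order, are:

  0-simplices (10): A, B, D, E, F, G, J, L, M, N
  1-simplices (19): AE, AJ, AL, AM, BE, BF, BM, BN, DE, DJ, DL, DM, EF, EL, EM, FJ, FL, GL, LM
  2-simplices (10): AEL, AEM, ALM, BEF, BEM, DEL, DEM, DLM, EFL, ELM
  3-simplices (2): AELM, DELM

giving chain groups C_0 ≅ Z^10, C_1 ≅ Z^19, C_2 ≅ Z^10, C_3 ≅ Z^2.

The boundary map ∂_1: C_1 → C_0 maps an edge to its endpoints' difference, ∂[p,q] = q − p.
The resulting 10×19 matrix has rank 9, and its Smith normal form has invariant factors (1,1,1,1,1,1,1,1,1).

∂_2: C_2 → C_1 maps a triangle to the signed sum of its edges. For instance
  ∂AEL = EL − AL + AE,
  ∂DLM = LM − DM + DL.
As a 19×10 matrix over Z this has rank 8, with invariant factors (1,1,1,1,1,1,1,1).

∂_3: C_3 → C_2 sends each 3-simplex σ to the alternating sum Σ_i (−1)^i (σ with its i-th vertex removed). For instance
  ∂AELM = ELM − ALM + AEM − AEL,
  ∂DELM = ELM − DLM + DEM − DEL.
This gives a 10×2 integer matrix of rank 2; reducing to Smith normal form yields diagonal entries (1,1).

Reading off H_k = ker ∂_k / im ∂_{k+1}:

  H_0: rank C_0 − rank ∂_1 = 10 − 9 = 1, and the invariant factors of ∂_1 are all 1, so H_0 = Z.

H_0 = Z.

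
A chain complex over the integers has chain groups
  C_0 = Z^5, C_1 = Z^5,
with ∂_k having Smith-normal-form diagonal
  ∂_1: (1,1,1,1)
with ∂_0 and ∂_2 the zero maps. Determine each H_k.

H_0: b_0 = 5 − 0 − 4 = 1; torsion from ∂_1 factors > 1: none. So H_0 ≅ Z.
H_1: b_1 = 5 − 4 − 0 = 1; torsion from ∂_2 factors > 1: none. So H_1 ≅ Z.

H_0 ≅ Z,  H_1 ≅ Z.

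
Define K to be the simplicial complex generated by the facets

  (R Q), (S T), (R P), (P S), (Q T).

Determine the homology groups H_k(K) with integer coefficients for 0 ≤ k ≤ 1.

Take the total order P < Q < R < S < T on the vertex set. Then K (dimension 1) consists of the simplices:

  0-simplices (5): P, Q, R, S, T
  1-simplices (5): PR, PS, QR, QT, ST

so the chain groups are C_0 ≅ Z^5, C_1 ≅ Z^5.

∂_1: C_1 → C_0 sends each edge [p,q] (with p < q) to q − p. For instance
  ∂PR = R − P.
As a 5×5 matrix over Z this has rank 4, with invariant factors (1,1,1,1).

From H_k ≅ ker(∂_k) / im(∂_{k+1}) we obtain:

  H_0: rank C_0 − rank ∂_1 = 5 − 4 = 1, and the invariant factors of ∂_1 are all 1, so H_0 ≅ Z.
  H_1: rank ker ∂_1 − rank ∂_2 = (5 − 4) − 0 = 1, and there is no ∂_2, so H_1 ≅ Z.

(K is a triangulation of the circle S^1.)

H_0 ≅ Z,  H_1 ≅ Z.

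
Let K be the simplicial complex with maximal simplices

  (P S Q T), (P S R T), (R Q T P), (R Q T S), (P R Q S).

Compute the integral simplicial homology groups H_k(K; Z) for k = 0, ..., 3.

H_0 ≅ Z,  H_1 = 0,  H_2 = 0,  H_3 ≅ Z.

Fix the vertex order P < Q < R < S < T and write every simplex with vertices in increasing order. Then dim K = 3 and the simplices of K are:

  0-simplices (5): P, Q, R, S, T
  1-simplices (10): PQ, PR, PS, PT, QR, QS, QT, RS, RT, ST
  2-simplices (10): PQR, PQS, PQT, PRS, PRT, PST, QRS, QRT, QST, RST
  3-simplices (5): PQRS, PQRT, PQST, PRST, QRST

giving chain groups C_0 ≅ Z^5, C_1 ≅ Z^10, C_2 ≅ Z^10, C_3 ≅ Z^5.

Boundary ∂_1: C_1 → C_0 is given by ∂[p,q] = [q] − [p]. For instance
  ∂ST = T − S.
This gives a 5×10 integer matrix of rank 4; reducing to Smith normal form yields diagonal entries (1,1,1,1).

The boundary map ∂_2: C_2 → C_1 sends each 2-simplex [p,q,r] to [q,r] − [p,r] + [p,q]. For instance
  ∂PST = ST − PT + PS,
  ∂PQS = QS − PS + PQ.
The 10×10 boundary matrix has rank 6 and Smith normal form diag(1,1,1,1,1,1).

Boundary ∂_3: C_3 → C_2 sends each 3-simplex σ to the alternating sum Σ_i (−1)^i (σ with its i-th vertex removed). For instance
  ∂QRST = RST − QST + QRT − QRS,
  ∂PRST = RST − PST + PRT − PRS.
The 10×5 boundary matrix has rank 4 and Smith normal form diag(1,1,1,1).

From H_k ≅ ker(∂_k) / im(∂_{k+1}) we obtain:

  H_0: rank C_0 − rank ∂_1 = 5 − 4 = 1, and the invariant factors of ∂_1 are all 1, so H_0 ≅ Z.
  H_1: rank ker ∂_1 − rank ∂_2 = (10 − 4) − 6 = 0, and the invariant factors of ∂_2 are all 1, so H_1 ≅ 0.
  H_2: rank ker ∂_2 − rank ∂_3 = (10 − 6) − 4 = 0, and the invariant factors of ∂_3 are all 1, so H_2 ≅ 0.
  H_3: rank ker ∂_3 − rank ∂_4 = (5 − 4) − 0 = 1, and there is no ∂_4, so H_3 ≅ Z.

(K is a triangulation of the 3-sphere S^3.)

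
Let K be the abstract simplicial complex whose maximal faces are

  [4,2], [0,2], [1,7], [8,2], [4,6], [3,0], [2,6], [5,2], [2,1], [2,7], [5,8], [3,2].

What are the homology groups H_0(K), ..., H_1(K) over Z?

Take the total order 0 < 1 < 2 < 3 < 4 < 5 < 6 < 7 < 8 on the vertex set. Then K (dimension 1) consists of the simplices:

  0-simplices (9): [0], [1], [2], [3], [4], [5], [6], [7], [8]
  1-simplices (12): [0,2], [0,3], [1,2], [1,7], [2,3], [2,4], [2,5], [2,6], [2,7], [2,8], [4,6], [5,8]

giving chain groups C_0 ≅ Z^9, C_1 ≅ Z^12.

Boundary ∂_1: C_1 → C_0 is given by ∂[p,q] = [q] − [p]. For instance
  ∂[2,7] = [7] − [2].
The resulting 9×12 matrix has rank 8, and its Smith normal form has invariant factors (1,1,1,1,1,1,1,1).

From H_k ≅ ker(∂_k) / im(∂_{k+1}) we obtain:

  H_0: rank C_0 − rank ∂_1 = 9 − 8 = 1, and the invariant factors of ∂_1 are all 1, so H_0 = Z.
  H_1: rank ker ∂_1 − rank ∂_2 = (12 − 8) − 0 = 4, and there is no ∂_2, so H_1 = Z^4.

(K is a triangulation of a wedge of 4 circles.)

H_0 ≅ Z,  H_1 ≅ Z^4.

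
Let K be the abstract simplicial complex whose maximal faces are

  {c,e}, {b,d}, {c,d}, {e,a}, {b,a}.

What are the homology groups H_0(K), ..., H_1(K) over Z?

K has 5 vertices, 5 edges.
rank ∂_0 = 0, rank ∂_1 = 4 ⇒ b_0 = 5 − 0 − 4 = 1; all invariant factors of ∂_1 are 1 so no torsion. So H_0 ≅ Z.
rank ∂_1 = 4, rank ∂_2 = 0 ⇒ b_1 = 5 − 4 − 0 = 1. So H_1 ≅ Z.

H_0 ≅ Z,  H_1 ≅ Z.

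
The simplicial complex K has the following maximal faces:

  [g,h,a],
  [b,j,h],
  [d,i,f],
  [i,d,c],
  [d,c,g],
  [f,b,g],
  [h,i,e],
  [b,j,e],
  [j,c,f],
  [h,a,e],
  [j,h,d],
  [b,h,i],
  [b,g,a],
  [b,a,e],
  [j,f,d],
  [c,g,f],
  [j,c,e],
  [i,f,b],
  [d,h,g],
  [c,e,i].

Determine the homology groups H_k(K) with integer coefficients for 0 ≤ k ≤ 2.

H_0 = Z,  H_1 = Z ⊕ Z/2,  H_2 = 0.

Fix the vertex order a < b < c < d < e < f < g < h < i < j and write every simplex with vertices in increasing order. Then dim K = 2 and the simplices of K are:

  0-simplices (10): a, b, c, d, e, f, g, h, i, j
  1-simplices (30): ab, ae, ag, ah, be, bf, bg, bh, bi, bj, cd, ce, cf, cg, ci, cj, df, dg, dh, di, dj, eh, ei, ej, fg, fi, fj, gh, hi, hj
  2-simplices (20): abe, abg, aeh, agh, bej, bfg, bfi, bhi, bhj, cdg, cdi, cei, cej, cfg, cfj, dfi, dfj, dgh, dhj, ehi

Hence C_0 ≅ Z^10, C_1 ≅ Z^30, C_2 ≅ Z^20.

The boundary map ∂_1: C_1 → C_0 sends each edge [p,q] (with p < q) to q − p. For instance
  ∂bj = j − b.
The 10×30 boundary matrix has rank 9 and Smith normal form diag(1,1,1,1,1,1,1,1,1).

∂_2: C_2 → C_1 sends each 2-simplex [p,q,r] to [q,r] − [p,r] + [p,q]. For instance
  ∂bhj = hj − bj + bh,
  ∂cdi = di − ci + cd.
The 30×20 boundary matrix has rank 20 and Smith normal form diag(1,1,1,1,1,1,1,1,1,1,1,1,1,1,1,1,1,1,1,2).

Reading off H_k = ker ∂_k / im ∂_{k+1}:

  H_0: rank C_0 − rank ∂_1 = 10 − 9 = 1, and the invariant factors of ∂_1 are all 1, so H_0 = Z.
  H_1: rank ker ∂_1 − rank ∂_2 = (30 − 9) − 20 = 1, and ∂_2 has invariant factor 2 > 1, so H_1 = Z ⊕ Z/2.
  H_2: rank ker ∂_2 − rank ∂_3 = (20 − 20) − 0 = 0, and there is no ∂_3, so H_2 = 0.

As a check, the Euler characteristic is 10 − 30 + 20 = 0, which agrees with 1 − 1 + 0 = 0.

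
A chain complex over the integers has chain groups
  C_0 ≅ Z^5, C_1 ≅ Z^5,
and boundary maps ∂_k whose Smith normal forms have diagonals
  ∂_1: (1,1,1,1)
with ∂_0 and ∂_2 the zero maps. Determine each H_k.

H_0: b_0 = 5 − 0 − 4 = 1; torsion from ∂_1 factors > 1: none. So H_0 = Z.
H_1: b_1 = 5 − 4 − 0 = 1; torsion from ∂_2 factors > 1: none. So H_1 = Z.

H_0 = Z,  H_1 = Z.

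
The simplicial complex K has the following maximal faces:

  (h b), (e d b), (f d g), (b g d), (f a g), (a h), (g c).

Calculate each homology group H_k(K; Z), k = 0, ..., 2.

Order the vertices as a < b < c < d < e < f < g < h. Listing each simplex with vertices in this order, K has dimension 2 with simplices:

  0-simplices (8): a, b, c, d, e, f, g, h
  1-simplices (12): af, ag, ah, bd, be, bg, bh, cg, de, df, dg, fg
  2-simplices (4): afg, bde, bdg, dfg

giving chain groups C_0 ≅ Z^8, C_1 ≅ Z^12, C_2 ≅ Z^4.

Boundary ∂_1: C_1 → C_0 sends each edge [p,q] (with p < q) to q − p.
As a 8×12 matrix over Z this has rank 7, with invariant factors (1,1,1,1,1,1,1).

The boundary map ∂_2: C_2 → C_1 acts by ∂[p,q,r] = [q,r] − [p,r] + [p,q]. For instance
  ∂bdg = dg − bg + bd,
  ∂bde = de − be + bd.
As a 12×4 matrix over Z this has rank 4, with invariant factors (1,1,1,1).

From H_k ≅ ker(∂_k) / im(∂_{k+1}) we obtain:

  H_0: rank C_0 − rank ∂_1 = 8 − 7 = 1, and the invariant factors of ∂_1 are all 1, so H_0 = Z.
  H_1: rank ker ∂_1 − rank ∂_2 = (12 − 7) − 4 = 1, and the invariant factors of ∂_2 are all 1, so H_1 = Z.
  H_2: rank ker ∂_2 − rank ∂_3 = (4 − 4) − 0 = 0, and there is no ∂_3, so H_2 = 0.

H_0 ≅ Z,  H_1 ≅ Z,  H_2 = 0.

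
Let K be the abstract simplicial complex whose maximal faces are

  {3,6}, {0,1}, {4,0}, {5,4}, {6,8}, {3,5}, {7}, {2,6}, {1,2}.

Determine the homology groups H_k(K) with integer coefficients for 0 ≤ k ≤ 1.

H_0 ≅ Z^2,  H_1 ≅ Z.

Order the vertices as 0 < 1 < 2 < 3 < 4 < 5 < 6 < 7 < 8. Listing each simplex with vertices in this order, K has dimension 1 with simplices:

  0-simplices (9): [0], [1], [2], [3], [4], [5], [6], [7], [8]
  1-simplices (8): [0,1], [0,4], [1,2], [2,6], [3,5], [3,6], [4,5], [6,8]

so the chain groups are C_0 ≅ Z^9, C_1 ≅ Z^8.

The boundary map ∂_1: C_1 → C_0 maps an edge to its endpoints' difference, ∂[p,q] = q − p.
The 9×8 boundary matrix has rank 7 and Smith normal form diag(1,1,1,1,1,1,1).

From H_k ≅ ker(∂_k) / im(∂_{k+1}) we obtain:

  H_0: rank C_0 − rank ∂_1 = 9 − 7 = 2, and the invariant factors of ∂_1 are all 1, so H_0 ≅ Z^2.
  H_1: rank ker ∂_1 − rank ∂_2 = (8 − 7) − 0 = 1, and there is no ∂_2, so H_1 ≅ Z.

As a check, the Euler characteristic is 9 − 8 = 1, which agrees with 2 − 1 = 1.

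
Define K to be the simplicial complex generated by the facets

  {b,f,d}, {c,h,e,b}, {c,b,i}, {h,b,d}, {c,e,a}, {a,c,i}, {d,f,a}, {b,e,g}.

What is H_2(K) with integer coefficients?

Take the total order a < b < c < d < e < f < g < h < i on the vertex set. Then K (dimension 3) consists of the simplices:

  0-simplices (9): a, b, c, d, e, f, g, h, i
  1-simplices (19): ac, ad, ae, af, ai, bc, bd, be, bf, bg, bh, bi, ce, ch, ci, df, dh, eg, eh
  2-simplices (11): ace, aci, adf, bce, bch, bci, bdf, bdh, beg, beh, ceh
  3-simplices (1): bceh

Hence C_0 ≅ Z^9, C_1 ≅ Z^19, C_2 ≅ Z^11, C_3 ≅ Z^1.

∂_1: C_1 → C_0 sends each edge [p,q] (with p < q) to q − p. For instance
  ∂df = f − d.
The resulting 9×19 matrix has rank 8, and its Smith normal form has invariant factors (1,1,1,1,1,1,1,1).

Boundary ∂_2: C_2 → C_1 acts by ∂[p,q,r] = [q,r] − [p,r] + [p,q]. For instance
  ∂bce = ce − be + bc,
  ∂aci = ci − ai + ac.
The 19×11 boundary matrix has rank 10 and Smith normal form diag(1,1,1,1,1,1,1,1,1,1).

The boundary map ∂_3: C_3 → C_2 sends each 3-simplex σ to the alternating sum Σ_i (−1)^i (σ with its i-th vertex removed). For instance
  ∂bceh = ceh − beh + bch − bce.
This gives a 11×1 integer matrix of rank 1; reducing to Smith normal form yields diagonal entries (1).

From H_k ≅ ker(∂_k) / im(∂_{k+1}) we obtain:

  H_2: rank ker ∂_2 − rank ∂_3 = (11 − 10) − 1 = 0, and the invariant factors of ∂_3 are all 1, so H_2 ≅ 0.

H_2 = 0.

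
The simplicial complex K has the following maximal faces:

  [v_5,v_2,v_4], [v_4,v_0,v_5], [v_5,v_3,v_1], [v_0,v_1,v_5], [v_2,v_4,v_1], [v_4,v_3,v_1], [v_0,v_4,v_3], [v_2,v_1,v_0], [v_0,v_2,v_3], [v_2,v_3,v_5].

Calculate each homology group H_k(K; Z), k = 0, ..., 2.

Fix the vertex order v_0 < v_1 < v_2 < v_3 < v_4 < v_5 and write every simplex with vertices in increasing order. Then dim K = 2 and the simplices of K are:

  0-simplices (6): [v_0], [v_1], [v_2], [v_3], [v_4], [v_5]
  1-simplices (15): (15 of them)
  2-simplices (10): [v_0,v_1,v_2], [v_0,v_1,v_5], [v_0,v_2,v_3], [v_0,v_3,v_4], [v_0,v_4,v_5], [v_1,v_2,v_4], [v_1,v_3,v_4], [v_1,v_3,v_5], [v_2,v_3,v_5], [v_2,v_4,v_5]

so the chain groups are C_0 ≅ Z^6, C_1 ≅ Z^15, C_2 ≅ Z^10.

The boundary map ∂_1: C_1 → C_0 sends each edge [p,q] (with p < q) to q − p.
The 6×15 boundary matrix has rank 5 and Smith normal form diag(1,1,1,1,1).

The boundary map ∂_2: C_2 → C_1 maps a triangle to the signed sum of its edges. For instance
  ∂[v_0,v_4,v_5] = [v_4,v_5] − [v_0,v_5] + [v_0,v_4],
  ∂[v_0,v_1,v_5] = [v_1,v_5] − [v_0,v_5] + [v_0,v_1].
As a 15×10 matrix over Z this has rank 10, with invariant factors (1,1,1,1,1,1,1,1,1,2).

Computing H_k = (kernel of ∂_k) / (image of ∂_{k+1}):

  H_0: rank C_0 − rank ∂_1 = 6 − 5 = 1, and the invariant factors of ∂_1 are all 1, so H_0 = Z.
  H_1: rank ker ∂_1 − rank ∂_2 = (15 − 5) − 10 = 0, and ∂_2 has invariant factor 2 > 1, so H_1 = Z_2.
  H_2: rank ker ∂_2 − rank ∂_3 = (10 − 10) − 0 = 0, and there is no ∂_3, so H_2 = 0.

H_0 = Z,  H_1 = Z_2,  H_2 = 0.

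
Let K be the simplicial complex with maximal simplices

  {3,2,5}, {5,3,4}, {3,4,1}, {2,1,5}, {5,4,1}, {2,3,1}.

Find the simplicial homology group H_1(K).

H_1 ≅ 0.

We work with the vertex ordering 1 < 2 < 3 < 4 < 5. The simplices of K, each written with vertices in increasing order, are:

  0-simplices (5): [1], [2], [3], [4], [5]
  1-simplices (9): [1,2], [1,3], [1,4], [1,5], [2,3], [2,5], [3,4], [3,5], [4,5]
  2-simplices (6): [1,2,3], [1,2,5], [1,3,4], [1,4,5], [2,3,5], [3,4,5]

so the chain groups are C_0 ≅ Z^5, C_1 ≅ Z^9, C_2 ≅ Z^6.

The boundary map ∂_1: C_1 → C_0 maps an edge to its endpoints' difference, ∂[p,q] = q − p.
The 5×9 boundary matrix has rank 4 and Smith normal form diag(1,1,1,1).

∂_2: C_2 → C_1 maps a triangle to the signed sum of its edges. For instance
  ∂[1,4,5] = [4,5] − [1,5] + [1,4],
  ∂[2,3,5] = [3,5] − [2,5] + [2,3].
This gives a 9×6 integer matrix of rank 5; reducing to Smith normal form yields diagonal entries (1,1,1,1,1).

Reading off H_k = ker ∂_k / im ∂_{k+1}:

  H_1: rank ker ∂_1 − rank ∂_2 = (9 − 4) − 5 = 0, and the invariant factors of ∂_2 are all 1, so H_1 = 0.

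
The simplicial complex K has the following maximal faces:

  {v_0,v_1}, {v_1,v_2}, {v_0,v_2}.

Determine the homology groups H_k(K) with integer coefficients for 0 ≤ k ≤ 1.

Take the total order v_0 < v_1 < v_2 on the vertex set. Then K (dimension 1) consists of the simplices:

  0-simplices (3): [v_0], [v_1], [v_2]
  1-simplices (3): [v_0,v_1], [v_0,v_2], [v_1,v_2]

Hence C_0 ≅ Z^3, C_1 ≅ Z^3.

∂_1: C_1 → C_0 maps an edge to its endpoints' difference, ∂[p,q] = q − p. For instance
  ∂[v_1,v_2] = [v_2] − [v_1].
As a 3×3 matrix over Z this has rank 2, with invariant factors (1,1).

Computing H_k = (kernel of ∂_k) / (image of ∂_{k+1}):

  H_0: rank C_0 − rank ∂_1 = 3 − 2 = 1, and the invariant factors of ∂_1 are all 1, so H_0 ≅ Z.
  H_1: rank ker ∂_1 − rank ∂_2 = (3 − 2) − 0 = 1, and there is no ∂_2, so H_1 ≅ Z.

(K is a triangulation of the circle S^1.)

H_0 ≅ Z,  H_1 ≅ Z.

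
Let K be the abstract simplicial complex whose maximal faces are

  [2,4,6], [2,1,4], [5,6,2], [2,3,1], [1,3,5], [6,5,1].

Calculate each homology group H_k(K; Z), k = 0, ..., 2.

K has 6 vertices, 12 edges, 6 triangles.
rank ∂_0 = 0, rank ∂_1 = 5 ⇒ b_0 = 6 − 0 − 5 = 1; all invariant factors of ∂_1 are 1 so no torsion. So H_0 = Z.
rank ∂_1 = 5, rank ∂_2 = 6 ⇒ b_1 = 12 − 5 − 6 = 1; all invariant factors of ∂_2 are 1 so no torsion. So H_1 = Z.
rank ∂_2 = 6, rank ∂_3 = 0 ⇒ b_2 = 6 − 6 − 0 = 0. So H_2 = 0.

H_0 = Z,  H_1 = Z,  H_2 = 0.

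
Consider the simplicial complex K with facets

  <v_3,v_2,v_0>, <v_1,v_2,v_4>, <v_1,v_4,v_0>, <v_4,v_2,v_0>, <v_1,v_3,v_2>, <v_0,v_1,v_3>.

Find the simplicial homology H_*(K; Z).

Fix the vertex order v_0 < v_1 < v_2 < v_3 < v_4 and write every simplex with vertices in increasing order. Then dim K = 2 and the simplices of K are:

  0-simplices (5): [v_0], [v_1], [v_2], [v_3], [v_4]
  1-simplices (9): [v_0,v_1], [v_0,v_2], [v_0,v_3], [v_0,v_4], [v_1,v_2], [v_1,v_3], [v_1,v_4], [v_2,v_3], [v_2,v_4]
  2-simplices (6): [v_0,v_1,v_3], [v_0,v_1,v_4], [v_0,v_2,v_3], [v_0,v_2,v_4], [v_1,v_2,v_3], [v_1,v_2,v_4]

Hence C_0 ≅ Z^5, C_1 ≅ Z^9, C_2 ≅ Z^6.

Boundary ∂_1: C_1 → C_0 is given by ∂[p,q] = [q] − [p]. For instance
  ∂[v_2,v_3] = [v_3] − [v_2].
The resulting 5×9 matrix has rank 4, and its Smith normal form has invariant factors (1,1,1,1).

The boundary map ∂_2: C_2 → C_1 acts by ∂[p,q,r] = [q,r] − [p,r] + [p,q]. For instance
  ∂[v_0,v_1,v_3] = [v_1,v_3] − [v_0,v_3] + [v_0,v_1],
  ∂[v_0,v_2,v_4] = [v_2,v_4] − [v_0,v_4] + [v_0,v_2].
The resulting 9×6 matrix has rank 5, and its Smith normal form has invariant factors (1,1,1,1,1).

Now H_k = ker ∂_k / im ∂_{k+1}, so:

  H_0: rank C_0 − rank ∂_1 = 5 − 4 = 1, and the invariant factors of ∂_1 are all 1, so H_0 = Z.
  H_1: rank ker ∂_1 − rank ∂_2 = (9 − 4) − 5 = 0, and the invariant factors of ∂_2 are all 1, so H_1 = 0.
  H_2: rank ker ∂_2 − rank ∂_3 = (6 − 5) − 0 = 1, and there is no ∂_3, so H_2 = Z.

H_0 ≅ Z,  H_1 = 0,  H_2 ≅ Z.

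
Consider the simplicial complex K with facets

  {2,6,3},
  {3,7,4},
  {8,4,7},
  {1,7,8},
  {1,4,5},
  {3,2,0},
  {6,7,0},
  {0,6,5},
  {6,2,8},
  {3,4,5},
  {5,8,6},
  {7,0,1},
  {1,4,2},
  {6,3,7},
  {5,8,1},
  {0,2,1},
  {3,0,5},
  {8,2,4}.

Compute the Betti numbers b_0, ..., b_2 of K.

b_0 = 1, b_1 = 1, b_2 = 0.

Order the vertices as 0 < 1 < 2 < 3 < 4 < 5 < 6 < 7 < 8. Listing each simplex with vertices in this order, K has dimension 2 with simplices:

  0-simplices (9): [0], [1], [2], [3], [4], [5], [6], [7], [8]
  1-simplices (27): (27 of them)
  2-simplices (18): [0,1,2], [0,1,7], [0,2,3], [0,3,5], [0,5,6], [0,6,7], [1,2,4], [1,4,5], [1,5,8], [1,7,8], [2,3,6], [2,4,8], [2,6,8], [3,4,5], [3,4,7], [3,6,7], [4,7,8], [5,6,8]

giving chain groups C_0 ≅ Z^9, C_1 ≅ Z^27, C_2 ≅ Z^18.

The boundary map ∂_1: C_1 → C_0 is given by ∂[p,q] = [q] − [p].
As a 9×27 matrix over Z this has rank 8, with invariant factors (1,1,1,1,1,1,1,1).

∂_2: C_2 → C_1 acts by ∂[p,q,r] = [q,r] − [p,r] + [p,q]. For instance
  ∂[0,3,5] = [3,5] − [0,5] + [0,3],
  ∂[3,6,7] = [6,7] − [3,7] + [3,6].
This gives a 27×18 integer matrix of rank 18; reducing to Smith normal form yields diagonal entries (1,1,1,1,1,1,1,1,1,1,1,1,1,1,1,1,1,2).

Reading off H_k = ker ∂_k / im ∂_{k+1}:

  H_0: rank C_0 − rank ∂_1 = 9 − 8 = 1, and the invariant factors of ∂_1 are all 1, so H_0 ≅ Z.
  H_1: rank ker ∂_1 − rank ∂_2 = (27 − 8) − 18 = 1, and ∂_2 has invariant factor 2 > 1, so H_1 ≅ Z × Z/2.
  H_2: rank ker ∂_2 − rank ∂_3 = (18 − 18) − 0 = 0, and there is no ∂_3, so H_2 ≅ 0.

As a check, the Euler characteristic is 9 − 27 + 18 = 0, which agrees with 1 − 1 + 0 = 0.
(K is a triangulation of the Klein bottle.)

Hence the Betti numbers are b_0 = 1, b_1 = 1, b_2 = 0.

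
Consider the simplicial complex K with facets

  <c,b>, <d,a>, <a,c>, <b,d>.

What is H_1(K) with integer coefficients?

Take the total order a < b < c < d on the vertex set. Then K (dimension 1) consists of the simplices:

  0-simplices (4): a, b, c, d
  1-simplices (4): ac, ad, bc, bd

so the chain groups are C_0 ≅ Z^4, C_1 ≅ Z^4.

Boundary ∂_1: C_1 → C_0 maps an edge to its endpoints' difference, ∂[p,q] = q − p. For instance
  ∂bc = c − b.
This gives a 4×4 integer matrix of rank 3; reducing to Smith normal form yields diagonal entries (1,1,1).

Computing H_k = (kernel of ∂_k) / (image of ∂_{k+1}):

  H_1: rank ker ∂_1 − rank ∂_2 = (4 − 3) − 0 = 1, and there is no ∂_2, so H_1 ≅ Z.

H_1 = Z.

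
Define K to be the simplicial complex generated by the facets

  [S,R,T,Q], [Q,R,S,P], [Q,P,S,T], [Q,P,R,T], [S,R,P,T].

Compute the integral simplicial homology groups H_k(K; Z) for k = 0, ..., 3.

We work with the vertex ordering P < Q < R < S < T. The simplices of K, each written with vertices in increasing order, are:

  0-simplices (5): P, Q, R, S, T
  1-simplices (10): PQ, PR, PS, PT, QR, QS, QT, RS, RT, ST
  2-simplices (10): PQR, PQS, PQT, PRS, PRT, PST, QRS, QRT, QST, RST
  3-simplices (5): PQRS, PQRT, PQST, PRST, QRST

so the chain groups are C_0 ≅ Z^5, C_1 ≅ Z^10, C_2 ≅ Z^10, C_3 ≅ Z^5.

∂_1: C_1 → C_0 is given by ∂[p,q] = [q] − [p].
This gives a 5×10 integer matrix of rank 4; reducing to Smith normal form yields diagonal entries (1,1,1,1).

Boundary ∂_2: C_2 → C_1 sends each 2-simplex [p,q,r] to [q,r] − [p,r] + [p,q]. For instance
  ∂QST = ST − QT + QS,
  ∂QRT = RT − QT + QR.
The 10×10 boundary matrix has rank 6 and Smith normal form diag(1,1,1,1,1,1).

∂_3: C_3 → C_2 sends each 3-simplex σ to the alternating sum Σ_i (−1)^i (σ with its i-th vertex removed). For instance
  ∂PQRS = QRS − PRS + PQS − PQR,
  ∂QRST = RST − QST + QRT − QRS.
This gives a 10×5 integer matrix of rank 4; reducing to Smith normal form yields diagonal entries (1,1,1,1).

Now H_k = ker ∂_k / im ∂_{k+1}, so:

  H_0: rank C_0 − rank ∂_1 = 5 − 4 = 1, and the invariant factors of ∂_1 are all 1, so H_0 = Z.
  H_1: rank ker ∂_1 − rank ∂_2 = (10 − 4) − 6 = 0, and the invariant factors of ∂_2 are all 1, so H_1 = 0.
  H_2: rank ker ∂_2 − rank ∂_3 = (10 − 6) − 4 = 0, and the invariant factors of ∂_3 are all 1, so H_2 = 0.
  H_3: rank ker ∂_3 − rank ∂_4 = (5 − 4) − 0 = 1, and there is no ∂_4, so H_3 = Z.

H_0 ≅ Z,  H_1 = 0,  H_2 = 0,  H_3 ≅ Z.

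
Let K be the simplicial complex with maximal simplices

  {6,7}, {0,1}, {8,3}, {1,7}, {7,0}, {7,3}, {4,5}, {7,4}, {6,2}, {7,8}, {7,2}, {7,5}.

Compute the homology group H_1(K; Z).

H_1 = Z^4.

Fix the vertex order 0 < 1 < 2 < 3 < 4 < 5 < 6 < 7 < 8 and write every simplex with vertices in increasing order. Then dim K = 1 and the simplices of K are:

  0-simplices (9): [0], [1], [2], [3], [4], [5], [6], [7], [8]
  1-simplices (12): [0,1], [0,7], [1,7], [2,6], [2,7], [3,7], [3,8], [4,5], [4,7], [5,7], [6,7], [7,8]

giving chain groups C_0 ≅ Z^9, C_1 ≅ Z^12.

Boundary ∂_1: C_1 → C_0 is given by ∂[p,q] = [q] − [p].
As a 9×12 matrix over Z this has rank 8, with invariant factors (1,1,1,1,1,1,1,1).

Computing H_k = (kernel of ∂_k) / (image of ∂_{k+1}):

  H_1: rank ker ∂_1 − rank ∂_2 = (12 − 8) − 0 = 4, and there is no ∂_2, so H_1 ≅ Z^4.

(K is a triangulation of a wedge of 4 circles.)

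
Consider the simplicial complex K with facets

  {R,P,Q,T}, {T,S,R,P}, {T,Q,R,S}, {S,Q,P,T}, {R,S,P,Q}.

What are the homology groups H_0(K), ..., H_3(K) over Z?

K has 5 vertices, 10 edges, 10 triangles, 5 3-simplices.
rank ∂_0 = 0, rank ∂_1 = 4 ⇒ b_0 = 5 − 0 − 4 = 1; all invariant factors of ∂_1 are 1 so no torsion. So H_0 = Z.
rank ∂_1 = 4, rank ∂_2 = 6 ⇒ b_1 = 10 − 4 − 6 = 0; all invariant factors of ∂_2 are 1 so no torsion. So H_1 = 0.
rank ∂_2 = 6, rank ∂_3 = 4 ⇒ b_2 = 10 − 6 − 4 = 0; all invariant factors of ∂_3 are 1 so no torsion. So H_2 = 0.
rank ∂_3 = 4, rank ∂_4 = 0 ⇒ b_3 = 5 − 4 − 0 = 1. So H_3 = Z.

H_0 ≅ Z,  H_1 = 0,  H_2 = 0,  H_3 ≅ Z.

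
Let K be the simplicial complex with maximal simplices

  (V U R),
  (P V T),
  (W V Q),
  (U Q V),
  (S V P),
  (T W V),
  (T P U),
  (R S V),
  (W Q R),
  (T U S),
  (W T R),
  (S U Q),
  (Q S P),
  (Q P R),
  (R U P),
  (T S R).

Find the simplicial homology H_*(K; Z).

H_0 ≅ Z,  H_1 ≅ Z^2,  H_2 ≅ Z.

Take the total order P < Q < R < S < T < U < V < W on the vertex set. Then K (dimension 2) consists of the simplices:

  0-simplices (8): P, Q, R, S, T, U, V, W
  1-simplices (24): PQ, PR, PS, PT, PU, PV, QR, QS, QU, QV, QW, RS, RT, RU, RV, RW, ST, SU, SV, TU, TV, TW, UV, VW
  2-simplices (16): PQR, PQS, PRU, PSV, PTU, PTV, QRW, QSU, QUV, QVW, RST, RSV, RTW, RUV, STU, TVW

Hence C_0 ≅ Z^8, C_1 ≅ Z^24, C_2 ≅ Z^16.

The boundary map ∂_1: C_1 → C_0 is given by ∂[p,q] = [q] − [p].
The 8×24 boundary matrix has rank 7 and Smith normal form diag(1,1,1,1,1,1,1).

∂_2: C_2 → C_1 sends each 2-simplex [p,q,r] to [q,r] − [p,r] + [p,q]. For instance
  ∂PSV = SV − PV + PS,
  ∂PRU = RU − PU + PR.
This gives a 24×16 integer matrix of rank 15; reducing to Smith normal form yields diagonal entries (1,1,1,1,1,1,1,1,1,1,1,1,1,1,1).

Now H_k = ker ∂_k / im ∂_{k+1}, so:

  H_0: rank C_0 − rank ∂_1 = 8 − 7 = 1, and the invariant factors of ∂_1 are all 1, so H_0 = Z.
  H_1: rank ker ∂_1 − rank ∂_2 = (24 − 7) − 15 = 2, and the invariant factors of ∂_2 are all 1, so H_1 = Z^2.
  H_2: rank ker ∂_2 − rank ∂_3 = (16 − 15) − 0 = 1, and there is no ∂_3, so H_2 = Z.

As a check, the Euler characteristic is 8 − 24 + 16 = 0, which agrees with 1 − 2 + 1 = 0.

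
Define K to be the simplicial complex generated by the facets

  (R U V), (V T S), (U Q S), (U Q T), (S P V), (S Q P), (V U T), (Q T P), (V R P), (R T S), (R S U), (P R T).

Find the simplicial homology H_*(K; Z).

H_0 ≅ Z,  H_1 ≅ Z/2,  H_2 = 0.

K has 7 vertices, 18 edges, 12 triangles.
rank ∂_0 = 0, rank ∂_1 = 6 ⇒ b_0 = 7 − 0 − 6 = 1; all invariant factors of ∂_1 are 1 so no torsion. So H_0 ≅ Z.
rank ∂_1 = 6, rank ∂_2 = 12 ⇒ b_1 = 18 − 6 − 12 = 0; ∂_2 has invariant factor(s) [2] giving torsion. So H_1 ≅ Z/2.
rank ∂_2 = 12, rank ∂_3 = 0 ⇒ b_2 = 12 − 12 − 0 = 0. So H_2 ≅ 0.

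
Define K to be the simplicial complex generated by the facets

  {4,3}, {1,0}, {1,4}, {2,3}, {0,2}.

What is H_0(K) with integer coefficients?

H_0 = Z.

We work with the vertex ordering 0 < 1 < 2 < 3 < 4. The simplices of K, each written with vertices in increasing order, are:

  0-simplices (5): [0], [1], [2], [3], [4]
  1-simplices (5): [0,1], [0,2], [1,4], [2,3], [3,4]

giving chain groups C_0 ≅ Z^5, C_1 ≅ Z^5.

Boundary ∂_1: C_1 → C_0 sends each edge [p,q] (with p < q) to q − p. For instance
  ∂[0,2] = [2] − [0].
The resulting 5×5 matrix has rank 4, and its Smith normal form has invariant factors (1,1,1,1).

Computing H_k = (kernel of ∂_k) / (image of ∂_{k+1}):

  H_0: rank C_0 − rank ∂_1 = 5 − 4 = 1, and the invariant factors of ∂_1 are all 1, so H_0 ≅ Z.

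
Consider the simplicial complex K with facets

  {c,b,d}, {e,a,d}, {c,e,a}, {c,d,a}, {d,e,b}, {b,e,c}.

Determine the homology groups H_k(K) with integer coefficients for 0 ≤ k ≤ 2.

Take the total order a < b < c < d < e on the vertex set. Then K (dimension 2) consists of the simplices:

  0-simplices (5): a, b, c, d, e
  1-simplices (9): ac, ad, ae, bc, bd, be, cd, ce, de
  2-simplices (6): acd, ace, ade, bcd, bce, bde

giving chain groups C_0 ≅ Z^5, C_1 ≅ Z^9, C_2 ≅ Z^6.

∂_1: C_1 → C_0 maps an edge to its endpoints' difference, ∂[p,q] = q − p.
The 5×9 boundary matrix has rank 4 and Smith normal form diag(1,1,1,1).

The boundary map ∂_2: C_2 → C_1 acts by ∂[p,q,r] = [q,r] − [p,r] + [p,q]. For instance
  ∂ade = de − ae + ad,
  ∂bde = de − be + bd.
This gives a 9×6 integer matrix of rank 5; reducing to Smith normal form yields diagonal entries (1,1,1,1,1).

From H_k ≅ ker(∂_k) / im(∂_{k+1}) we obtain:

  H_0: rank C_0 − rank ∂_1 = 5 − 4 = 1, and the invariant factors of ∂_1 are all 1, so H_0 ≅ Z.
  H_1: rank ker ∂_1 − rank ∂_2 = (9 − 4) − 5 = 0, and the invariant factors of ∂_2 are all 1, so H_1 ≅ 0.
  H_2: rank ker ∂_2 − rank ∂_3 = (6 − 5) − 0 = 1, and there is no ∂_3, so H_2 ≅ Z.

As a check, the Euler characteristic is 5 − 9 + 6 = 2, which agrees with 1 − 0 + 1 = 2.

H_0 ≅ Z,  H_1 = 0,  H_2 ≅ Z.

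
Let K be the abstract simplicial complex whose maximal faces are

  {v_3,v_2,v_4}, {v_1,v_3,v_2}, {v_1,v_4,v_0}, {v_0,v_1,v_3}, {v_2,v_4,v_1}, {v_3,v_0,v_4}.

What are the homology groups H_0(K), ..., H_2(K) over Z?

H_0 ≅ Z,  H_1 = 0,  H_2 ≅ Z.

K has 5 vertices, 9 edges, 6 triangles.
rank ∂_0 = 0, rank ∂_1 = 4 ⇒ b_0 = 5 − 0 − 4 = 1; all invariant factors of ∂_1 are 1 so no torsion. So H_0 ≅ Z.
rank ∂_1 = 4, rank ∂_2 = 5 ⇒ b_1 = 9 − 4 − 5 = 0; all invariant factors of ∂_2 are 1 so no torsion. So H_1 ≅ 0.
rank ∂_2 = 5, rank ∂_3 = 0 ⇒ b_2 = 6 − 5 − 0 = 1. So H_2 ≅ Z.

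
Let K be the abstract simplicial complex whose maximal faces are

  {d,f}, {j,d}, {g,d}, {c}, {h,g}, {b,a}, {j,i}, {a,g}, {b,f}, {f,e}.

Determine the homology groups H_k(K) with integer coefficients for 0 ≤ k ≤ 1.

Fix the vertex order a < b < c < d < e < f < g < h < i < j and write every simplex with vertices in increasing order. Then dim K = 1 and the simplices of K are:

  0-simplices (10): a, b, c, d, e, f, g, h, i, j
  1-simplices (9): ab, ag, bf, df, dg, dj, ef, gh, ij

so the chain groups are C_0 ≅ Z^10, C_1 ≅ Z^9.

The boundary map ∂_1: C_1 → C_0 maps an edge to its endpoints' difference, ∂[p,q] = q − p.
As a 10×9 matrix over Z this has rank 8, with invariant factors (1,1,1,1,1,1,1,1).

Computing H_k = (kernel of ∂_k) / (image of ∂_{k+1}):

  H_0: rank C_0 − rank ∂_1 = 10 − 8 = 2, and the invariant factors of ∂_1 are all 1, so H_0 ≅ Z^2.
  H_1: rank ker ∂_1 − rank ∂_2 = (9 − 8) − 0 = 1, and there is no ∂_2, so H_1 ≅ Z.

H_0 ≅ Z^2,  H_1 ≅ Z.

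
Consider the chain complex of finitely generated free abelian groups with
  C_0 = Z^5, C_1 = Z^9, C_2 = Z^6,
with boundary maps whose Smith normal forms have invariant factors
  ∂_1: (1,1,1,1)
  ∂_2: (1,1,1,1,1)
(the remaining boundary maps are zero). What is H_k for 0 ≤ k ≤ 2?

H_0: b_0 = 5 − 0 − 4 = 1; torsion from ∂_1 factors > 1: none. So H_0 = Z.
H_1: b_1 = 9 − 4 − 5 = 0; torsion from ∂_2 factors > 1: none. So H_1 = 0.
H_2: b_2 = 6 − 5 − 0 = 1; torsion from ∂_3 factors > 1: none. So H_2 = Z.

H_0 = Z,  H_1 = 0,  H_2 = Z.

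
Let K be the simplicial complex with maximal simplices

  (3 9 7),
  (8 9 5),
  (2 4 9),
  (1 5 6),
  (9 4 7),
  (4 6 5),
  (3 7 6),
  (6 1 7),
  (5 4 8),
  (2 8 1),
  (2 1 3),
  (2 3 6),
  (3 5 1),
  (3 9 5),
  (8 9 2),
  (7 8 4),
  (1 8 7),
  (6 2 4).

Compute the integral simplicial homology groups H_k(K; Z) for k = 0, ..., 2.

H_0 ≅ Z,  H_1 ≅ Z ⊕ Z/2Z,  H_2 = 0.

K has 9 vertices, 27 edges, 18 triangles.
rank ∂_0 = 0, rank ∂_1 = 8 ⇒ b_0 = 9 − 0 − 8 = 1; all invariant factors of ∂_1 are 1 so no torsion. So H_0 = Z.
rank ∂_1 = 8, rank ∂_2 = 18 ⇒ b_1 = 27 − 8 − 18 = 1; ∂_2 has invariant factor(s) [2] giving torsion. So H_1 = Z ⊕ Z/2Z.
rank ∂_2 = 18, rank ∂_3 = 0 ⇒ b_2 = 18 − 18 − 0 = 0. So H_2 = 0.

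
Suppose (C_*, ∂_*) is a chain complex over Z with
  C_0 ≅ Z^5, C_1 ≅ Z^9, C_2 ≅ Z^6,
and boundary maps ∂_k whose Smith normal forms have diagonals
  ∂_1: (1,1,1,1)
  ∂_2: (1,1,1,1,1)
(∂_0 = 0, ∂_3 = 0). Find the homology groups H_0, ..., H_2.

H_0 ≅ Z,  H_1 = 0,  H_2 ≅ Z.

H_0: b_0 = 5 − 0 − 4 = 1; torsion from ∂_1 factors > 1: none. So H_0 ≅ Z.
H_1: b_1 = 9 − 4 − 5 = 0; torsion from ∂_2 factors > 1: none. So H_1 ≅ 0.
H_2: b_2 = 6 − 5 − 0 = 1; torsion from ∂_3 factors > 1: none. So H_2 ≅ Z.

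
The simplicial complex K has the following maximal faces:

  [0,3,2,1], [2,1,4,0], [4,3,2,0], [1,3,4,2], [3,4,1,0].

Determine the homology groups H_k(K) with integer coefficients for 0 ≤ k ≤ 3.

H_0 = Z,  H_1 = 0,  H_2 = 0,  H_3 = Z.

Order the vertices as 0 < 1 < 2 < 3 < 4. Listing each simplex with vertices in this order, K has dimension 3 with simplices:

  0-simplices (5): [0], [1], [2], [3], [4]
  1-simplices (10): [0,1], [0,2], [0,3], [0,4], [1,2], [1,3], [1,4], [2,3], [2,4], [3,4]
  2-simplices (10): [0,1,2], [0,1,3], [0,1,4], [0,2,3], [0,2,4], [0,3,4], [1,2,3], [1,2,4], [1,3,4], [2,3,4]
  3-simplices (5): [0,1,2,3], [0,1,2,4], [0,1,3,4], [0,2,3,4], [1,2,3,4]

so the chain groups are C_0 ≅ Z^5, C_1 ≅ Z^10, C_2 ≅ Z^10, C_3 ≅ Z^5.

Boundary ∂_1: C_1 → C_0 maps an edge to its endpoints' difference, ∂[p,q] = q − p. For instance
  ∂[0,2] = [2] − [0].
The resulting 5×10 matrix has rank 4, and its Smith normal form has invariant factors (1,1,1,1).

Boundary ∂_2: C_2 → C_1 maps a triangle to the signed sum of its edges. For instance
  ∂[1,2,4] = [2,4] − [1,4] + [1,2],
  ∂[0,1,2] = [1,2] − [0,2] + [0,1].
As a 10×10 matrix over Z this has rank 6, with invariant factors (1,1,1,1,1,1).

Boundary ∂_3: C_3 → C_2 sends each 3-simplex σ to the alternating sum Σ_i (−1)^i (σ with its i-th vertex removed). For instance
  ∂[0,1,2,4] = [1,2,4] − [0,2,4] + [0,1,4] − [0,1,2],
  ∂[0,2,3,4] = [2,3,4] − [0,3,4] + [0,2,4] − [0,2,3].
The resulting 10×5 matrix has rank 4, and its Smith normal form has invariant factors (1,1,1,1).

Now H_k = ker ∂_k / im ∂_{k+1}, so:

  H_0: rank C_0 − rank ∂_1 = 5 − 4 = 1, and the invariant factors of ∂_1 are all 1, so H_0 ≅ Z.
  H_1: rank ker ∂_1 − rank ∂_2 = (10 − 4) − 6 = 0, and the invariant factors of ∂_2 are all 1, so H_1 ≅ 0.
  H_2: rank ker ∂_2 − rank ∂_3 = (10 − 6) − 4 = 0, and the invariant factors of ∂_3 are all 1, so H_2 ≅ 0.
  H_3: rank ker ∂_3 − rank ∂_4 = (5 − 4) − 0 = 1, and there is no ∂_4, so H_3 ≅ Z.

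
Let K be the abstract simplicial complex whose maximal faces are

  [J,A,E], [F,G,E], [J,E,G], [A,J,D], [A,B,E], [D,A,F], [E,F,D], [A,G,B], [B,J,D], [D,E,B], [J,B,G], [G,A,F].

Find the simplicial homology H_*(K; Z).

H_0 = Z,  H_1 = Z/2,  H_2 = 0.

Order the vertices as A < B < D < E < F < G < J. Listing each simplex with vertices in this order, K has dimension 2 with simplices:

  0-simplices (7): A, B, D, E, F, G, J
  1-simplices (18): AB, AD, AE, AF, AG, AJ, BD, BE, BG, BJ, DE, DF, DJ, EF, EG, EJ, FG, GJ
  2-simplices (12): ABE, ABG, ADF, ADJ, AEJ, AFG, BDE, BDJ, BGJ, DEF, EFG, EGJ

giving chain groups C_0 ≅ Z^7, C_1 ≅ Z^18, C_2 ≅ Z^12.

The boundary map ∂_1: C_1 → C_0 is given by ∂[p,q] = [q] − [p]. For instance
  ∂EG = G − E.
The resulting 7×18 matrix has rank 6, and its Smith normal form has invariant factors (1,1,1,1,1,1).

The boundary map ∂_2: C_2 → C_1 maps a triangle to the signed sum of its edges. For instance
  ∂BDE = DE − BE + BD,
  ∂ABE = BE − AE + AB.
As a 18×12 matrix over Z this has rank 12, with invariant factors (1,1,1,1,1,1,1,1,1,1,1,2).

From H_k ≅ ker(∂_k) / im(∂_{k+1}) we obtain:

  H_0: rank C_0 − rank ∂_1 = 7 − 6 = 1, and the invariant factors of ∂_1 are all 1, so H_0 ≅ Z.
  H_1: rank ker ∂_1 − rank ∂_2 = (18 − 6) − 12 = 0, and ∂_2 has invariant factor 2 > 1, so H_1 ≅ Z/2.
  H_2: rank ker ∂_2 − rank ∂_3 = (12 − 12) − 0 = 0, and there is no ∂_3, so H_2 ≅ 0.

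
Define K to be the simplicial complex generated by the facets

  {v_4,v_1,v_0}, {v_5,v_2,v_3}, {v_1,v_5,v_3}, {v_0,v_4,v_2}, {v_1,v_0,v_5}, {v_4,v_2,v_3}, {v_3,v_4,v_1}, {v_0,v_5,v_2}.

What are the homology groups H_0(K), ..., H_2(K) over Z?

K has 6 vertices, 12 edges, 8 triangles.
rank ∂_0 = 0, rank ∂_1 = 5 ⇒ b_0 = 6 − 0 − 5 = 1; all invariant factors of ∂_1 are 1 so no torsion. So H_0 ≅ Z.
rank ∂_1 = 5, rank ∂_2 = 7 ⇒ b_1 = 12 − 5 − 7 = 0; all invariant factors of ∂_2 are 1 so no torsion. So H_1 ≅ 0.
rank ∂_2 = 7, rank ∂_3 = 0 ⇒ b_2 = 8 − 7 − 0 = 1. So H_2 ≅ Z.

H_0 = Z,  H_1 = 0,  H_2 = Z.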